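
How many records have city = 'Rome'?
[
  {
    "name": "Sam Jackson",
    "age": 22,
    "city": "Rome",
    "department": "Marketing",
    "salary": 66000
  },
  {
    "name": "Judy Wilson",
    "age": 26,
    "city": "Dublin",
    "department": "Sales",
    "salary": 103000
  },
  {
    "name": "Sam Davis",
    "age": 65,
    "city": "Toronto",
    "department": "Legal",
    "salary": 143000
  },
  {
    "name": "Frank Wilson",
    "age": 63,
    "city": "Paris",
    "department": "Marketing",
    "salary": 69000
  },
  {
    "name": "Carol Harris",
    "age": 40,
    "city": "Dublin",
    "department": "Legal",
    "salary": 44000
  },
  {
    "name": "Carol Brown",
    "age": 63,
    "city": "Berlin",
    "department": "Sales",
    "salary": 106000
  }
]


Data: 6 records
Condition: city = 'Rome'

Checking each record:
  Sam Jackson: Rome MATCH
  Judy Wilson: Dublin
  Sam Davis: Toronto
  Frank Wilson: Paris
  Carol Harris: Dublin
  Carol Brown: Berlin

Count: 1

1


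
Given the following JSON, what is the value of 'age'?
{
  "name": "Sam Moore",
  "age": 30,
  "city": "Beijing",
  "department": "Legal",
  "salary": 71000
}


Looking up field 'age'
Value: 30

30


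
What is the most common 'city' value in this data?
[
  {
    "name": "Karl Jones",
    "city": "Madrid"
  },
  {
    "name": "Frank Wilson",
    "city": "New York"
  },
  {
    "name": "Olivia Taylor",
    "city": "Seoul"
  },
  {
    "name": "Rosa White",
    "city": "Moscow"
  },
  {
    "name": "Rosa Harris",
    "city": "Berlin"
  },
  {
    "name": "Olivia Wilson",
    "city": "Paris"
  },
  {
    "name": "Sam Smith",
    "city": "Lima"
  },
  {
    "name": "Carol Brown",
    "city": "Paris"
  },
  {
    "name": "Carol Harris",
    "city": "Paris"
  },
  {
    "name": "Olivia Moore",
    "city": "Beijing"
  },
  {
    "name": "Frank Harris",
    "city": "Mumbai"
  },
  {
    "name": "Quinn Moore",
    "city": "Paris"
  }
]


Counting 'city' values across 12 records:

  Paris: 4 ####
  Madrid: 1 #
  New York: 1 #
  Seoul: 1 #
  Moscow: 1 #
  Berlin: 1 #
  Lima: 1 #
  Beijing: 1 #
  Mumbai: 1 #

Most common: Paris (4 times)

Paris (4 times)


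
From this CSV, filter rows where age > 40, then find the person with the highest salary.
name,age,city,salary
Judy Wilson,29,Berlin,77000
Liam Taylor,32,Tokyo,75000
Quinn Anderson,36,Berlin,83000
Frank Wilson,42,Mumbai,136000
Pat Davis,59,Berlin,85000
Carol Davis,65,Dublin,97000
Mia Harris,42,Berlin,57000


Filter: age > 40
Sort by: salary (descending)

Filtered records (4):
  Frank Wilson, age 42, salary $136000
  Carol Davis, age 65, salary $97000
  Pat Davis, age 59, salary $85000
  Mia Harris, age 42, salary $57000

Highest salary: Frank Wilson ($136000)

Frank Wilson


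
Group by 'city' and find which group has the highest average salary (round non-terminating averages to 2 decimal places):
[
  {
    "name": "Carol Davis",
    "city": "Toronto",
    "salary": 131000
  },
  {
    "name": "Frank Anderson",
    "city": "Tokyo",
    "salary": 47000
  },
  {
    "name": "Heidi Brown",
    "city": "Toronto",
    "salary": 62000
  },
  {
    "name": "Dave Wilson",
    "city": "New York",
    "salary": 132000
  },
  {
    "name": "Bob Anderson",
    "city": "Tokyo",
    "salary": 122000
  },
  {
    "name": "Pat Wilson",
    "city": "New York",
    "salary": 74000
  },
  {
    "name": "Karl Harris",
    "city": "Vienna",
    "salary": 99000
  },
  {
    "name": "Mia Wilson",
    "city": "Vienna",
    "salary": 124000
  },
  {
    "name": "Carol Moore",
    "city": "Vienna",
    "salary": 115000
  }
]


Group by: city

Groups:
  New York: 2 people, avg salary = 206000/2 = $103000
  Tokyo: 2 people, avg salary = 169000/2 = $84500
  Toronto: 2 people, avg salary = 193000/2 = $96500
  Vienna: 3 people, avg salary = 338000/3 ≈ $112666.67

Highest average salary: Vienna (≈$112666.67)

Vienna (≈$112666.67)


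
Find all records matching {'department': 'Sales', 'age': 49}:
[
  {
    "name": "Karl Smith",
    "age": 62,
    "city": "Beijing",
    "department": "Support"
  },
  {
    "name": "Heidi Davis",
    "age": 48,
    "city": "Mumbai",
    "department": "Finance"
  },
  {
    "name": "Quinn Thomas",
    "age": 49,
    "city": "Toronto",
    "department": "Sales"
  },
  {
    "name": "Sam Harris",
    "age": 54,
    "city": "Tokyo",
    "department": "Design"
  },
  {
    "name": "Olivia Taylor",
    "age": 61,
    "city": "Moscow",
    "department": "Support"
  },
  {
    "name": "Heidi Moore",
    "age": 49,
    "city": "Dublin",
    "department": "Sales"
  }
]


Search criteria: {'department': 'Sales', 'age': 49}

Checking 6 records:
  Karl Smith: {department: Support, age: 62}
  Heidi Davis: {department: Finance, age: 48}
  Quinn Thomas: {department: Sales, age: 49} <-- MATCH
  Sam Harris: {department: Design, age: 54}
  Olivia Taylor: {department: Support, age: 61}
  Heidi Moore: {department: Sales, age: 49} <-- MATCH

Matches: ["Quinn Thomas", "Heidi Moore"]

["Quinn Thomas", "Heidi Moore"]


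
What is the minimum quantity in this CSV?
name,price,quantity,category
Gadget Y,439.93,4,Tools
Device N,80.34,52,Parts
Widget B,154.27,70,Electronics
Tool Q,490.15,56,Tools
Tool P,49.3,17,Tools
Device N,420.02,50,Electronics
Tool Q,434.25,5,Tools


Computing minimum quantity:
Values: [4, 52, 70, 56, 17, 50, 5]
Min = 4

4


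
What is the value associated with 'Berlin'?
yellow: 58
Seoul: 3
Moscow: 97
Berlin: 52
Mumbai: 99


Looking up key 'Berlin'
Value: 52

52


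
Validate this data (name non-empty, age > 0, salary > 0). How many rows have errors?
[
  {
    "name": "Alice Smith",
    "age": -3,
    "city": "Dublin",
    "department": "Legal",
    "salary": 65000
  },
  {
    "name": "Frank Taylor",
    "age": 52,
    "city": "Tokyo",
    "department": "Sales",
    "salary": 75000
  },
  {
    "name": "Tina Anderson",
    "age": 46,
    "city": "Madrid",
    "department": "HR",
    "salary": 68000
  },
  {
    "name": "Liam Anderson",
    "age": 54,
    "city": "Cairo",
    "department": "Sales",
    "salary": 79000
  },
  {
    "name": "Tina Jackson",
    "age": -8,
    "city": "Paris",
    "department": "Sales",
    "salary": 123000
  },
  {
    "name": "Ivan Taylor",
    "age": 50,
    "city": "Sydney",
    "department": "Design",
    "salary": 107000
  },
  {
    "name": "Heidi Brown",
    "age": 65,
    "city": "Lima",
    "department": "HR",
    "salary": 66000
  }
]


Validating 7 records:
Rules: name non-empty, age > 0, salary > 0

  Row 1 (Alice Smith): negative age: -3
  Row 2 (Frank Taylor): OK
  Row 3 (Tina Anderson): OK
  Row 4 (Liam Anderson): OK
  Row 5 (Tina Jackson): negative age: -8
  Row 6 (Ivan Taylor): OK
  Row 7 (Heidi Brown): OK

Total errors: 2

2 errors


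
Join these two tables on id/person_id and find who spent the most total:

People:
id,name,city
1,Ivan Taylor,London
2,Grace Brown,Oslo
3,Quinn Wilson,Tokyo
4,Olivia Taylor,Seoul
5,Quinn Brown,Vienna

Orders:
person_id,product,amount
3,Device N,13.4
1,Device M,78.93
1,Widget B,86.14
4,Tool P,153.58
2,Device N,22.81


Join on: people.id = orders.person_id

Joined rows:
  Quinn Wilson (Tokyo) bought Device N for $13.4
  Ivan Taylor (London) bought Device M for $78.93
  Ivan Taylor (London) bought Widget B for $86.14
  Olivia Taylor (Seoul) bought Tool P for $153.58
  Grace Brown (Oslo) bought Device N for $22.81

Total per person:
  Ivan Taylor: $165.07
  Olivia Taylor: $153.58
  Grace Brown: $22.81
  Quinn Wilson: $13.40

Top spender: Ivan Taylor ($165.07)

Ivan Taylor ($165.07)


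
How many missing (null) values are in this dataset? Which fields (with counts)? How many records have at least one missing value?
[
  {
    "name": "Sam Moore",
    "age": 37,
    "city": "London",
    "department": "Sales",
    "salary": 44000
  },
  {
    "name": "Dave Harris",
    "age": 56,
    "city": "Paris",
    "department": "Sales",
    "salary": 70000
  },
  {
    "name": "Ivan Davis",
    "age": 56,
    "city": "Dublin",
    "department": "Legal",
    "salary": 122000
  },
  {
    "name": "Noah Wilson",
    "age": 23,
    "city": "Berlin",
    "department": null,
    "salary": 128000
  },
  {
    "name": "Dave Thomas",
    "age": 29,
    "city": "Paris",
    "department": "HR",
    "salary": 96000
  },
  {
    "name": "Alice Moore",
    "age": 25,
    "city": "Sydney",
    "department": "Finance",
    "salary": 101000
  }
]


Checking for missing (null) values in 6 records:

  Sam Moore: complete
  Dave Harris: complete
  Ivan Davis: complete
  Noah Wilson: department
  Dave Thomas: complete
  Alice Moore: complete

Per field:
  name: 0 missing
  age: 0 missing
  city: 0 missing
  department: 1 missing
  salary: 0 missing

Total missing values: 1
Records with any missing: 1

1 missing values (department: 1); 1 incomplete records


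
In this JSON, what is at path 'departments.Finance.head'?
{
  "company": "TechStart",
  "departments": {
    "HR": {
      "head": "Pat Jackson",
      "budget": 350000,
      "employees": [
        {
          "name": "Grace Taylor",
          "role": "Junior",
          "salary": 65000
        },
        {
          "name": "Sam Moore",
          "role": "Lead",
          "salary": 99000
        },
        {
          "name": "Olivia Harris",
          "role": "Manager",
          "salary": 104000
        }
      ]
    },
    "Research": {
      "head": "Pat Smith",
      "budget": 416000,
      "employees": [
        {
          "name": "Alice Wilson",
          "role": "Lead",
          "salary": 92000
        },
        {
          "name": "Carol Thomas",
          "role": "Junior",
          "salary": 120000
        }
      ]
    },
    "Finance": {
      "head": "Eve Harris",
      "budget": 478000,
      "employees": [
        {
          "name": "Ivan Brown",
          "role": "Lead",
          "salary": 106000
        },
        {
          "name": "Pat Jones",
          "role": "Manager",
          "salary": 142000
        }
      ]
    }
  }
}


Path: departments.Finance.head

Navigate:
  -> departments
  -> Finance
  -> head = 'Eve Harris'

Eve Harris


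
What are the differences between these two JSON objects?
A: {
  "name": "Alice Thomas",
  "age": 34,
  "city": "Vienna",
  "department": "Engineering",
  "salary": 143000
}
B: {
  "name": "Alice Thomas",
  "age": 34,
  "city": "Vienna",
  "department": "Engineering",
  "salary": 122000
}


Comparing each field (in key order):
  name: same
  age: same
  city: same
  department: same
  salary: DIFFERENT
Differences:
  salary: 143000 -> 122000

1 field(s) changed

1 change: salary


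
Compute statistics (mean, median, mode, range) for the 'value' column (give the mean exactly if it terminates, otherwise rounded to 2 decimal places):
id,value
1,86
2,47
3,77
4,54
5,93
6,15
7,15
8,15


Data: [86, 47, 77, 54, 93, 15, 15, 15]
Count: 8
Sum: 402
Mean: 402/8 = 50.25
Sorted: [15, 15, 15, 47, 54, 77, 86, 93]
Median: 50.5
Mode: 15 (3 times)
Range: 93 - 15 = 78
Min: 15, Max: 93

mean=50.25, median=50.5, mode=15, range=78


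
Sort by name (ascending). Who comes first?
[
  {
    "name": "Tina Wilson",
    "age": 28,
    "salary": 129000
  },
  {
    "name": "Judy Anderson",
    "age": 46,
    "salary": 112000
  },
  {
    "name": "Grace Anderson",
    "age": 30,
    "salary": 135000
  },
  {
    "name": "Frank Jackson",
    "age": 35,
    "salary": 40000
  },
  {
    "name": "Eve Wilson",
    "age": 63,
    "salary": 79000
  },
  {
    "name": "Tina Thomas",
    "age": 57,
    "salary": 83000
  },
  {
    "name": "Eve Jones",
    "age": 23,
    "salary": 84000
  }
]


Sort by: name (ascending)

Sorted order:
  1. Eve Jones (name = Eve Jones)
  2. Eve Wilson (name = Eve Wilson)
  3. Frank Jackson (name = Frank Jackson)
  4. Grace Anderson (name = Grace Anderson)
  5. Judy Anderson (name = Judy Anderson)
  6. Tina Thomas (name = Tina Thomas)
  7. Tina Wilson (name = Tina Wilson)

First: Eve Jones

Eve Jones


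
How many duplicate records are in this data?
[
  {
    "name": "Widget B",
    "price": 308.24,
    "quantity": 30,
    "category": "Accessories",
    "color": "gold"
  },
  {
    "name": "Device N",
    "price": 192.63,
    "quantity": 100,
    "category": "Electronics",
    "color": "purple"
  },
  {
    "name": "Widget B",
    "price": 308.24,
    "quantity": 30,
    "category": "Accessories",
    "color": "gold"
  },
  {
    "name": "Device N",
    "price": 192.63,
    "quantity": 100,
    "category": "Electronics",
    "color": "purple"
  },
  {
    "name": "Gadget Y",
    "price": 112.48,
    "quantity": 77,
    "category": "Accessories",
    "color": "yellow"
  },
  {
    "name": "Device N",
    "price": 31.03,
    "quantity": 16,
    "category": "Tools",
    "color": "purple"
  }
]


Checking 6 records for duplicates:

  Row 1: Widget B ($308.24, qty 30)
  Row 2: Device N ($192.63, qty 100)
  Row 3: Widget B ($308.24, qty 30) <-- DUPLICATE
  Row 4: Device N ($192.63, qty 100) <-- DUPLICATE
  Row 5: Gadget Y ($112.48, qty 77)
  Row 6: Device N ($31.03, qty 16)

Duplicates found: 2
Unique records: 4

2 duplicates, 4 unique


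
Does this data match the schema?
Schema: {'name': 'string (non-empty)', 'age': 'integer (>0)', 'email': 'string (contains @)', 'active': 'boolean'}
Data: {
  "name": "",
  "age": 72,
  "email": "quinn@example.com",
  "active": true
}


Validating each field against schema:
  name: FAIL ("" is an empty string)
  age: OK (positive integer)
  email: OK (string with @)
  active: OK (boolean)

Result: INVALID (1 error: name)

INVALID (1 error: name)


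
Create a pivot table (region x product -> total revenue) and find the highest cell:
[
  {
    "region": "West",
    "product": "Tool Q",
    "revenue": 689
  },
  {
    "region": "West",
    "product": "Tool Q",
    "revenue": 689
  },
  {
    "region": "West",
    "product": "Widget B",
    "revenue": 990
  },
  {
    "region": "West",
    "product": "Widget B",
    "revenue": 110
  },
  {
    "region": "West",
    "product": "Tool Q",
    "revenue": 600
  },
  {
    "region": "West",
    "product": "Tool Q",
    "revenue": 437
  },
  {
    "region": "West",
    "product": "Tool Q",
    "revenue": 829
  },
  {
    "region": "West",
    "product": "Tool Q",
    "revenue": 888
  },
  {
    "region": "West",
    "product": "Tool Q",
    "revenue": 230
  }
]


Pivot: region (rows) x product (columns) -> total revenue

     Tool Q        Widget B    
West          4362          1100  

Highest: West / Tool Q = $4362

West / Tool Q = $4362


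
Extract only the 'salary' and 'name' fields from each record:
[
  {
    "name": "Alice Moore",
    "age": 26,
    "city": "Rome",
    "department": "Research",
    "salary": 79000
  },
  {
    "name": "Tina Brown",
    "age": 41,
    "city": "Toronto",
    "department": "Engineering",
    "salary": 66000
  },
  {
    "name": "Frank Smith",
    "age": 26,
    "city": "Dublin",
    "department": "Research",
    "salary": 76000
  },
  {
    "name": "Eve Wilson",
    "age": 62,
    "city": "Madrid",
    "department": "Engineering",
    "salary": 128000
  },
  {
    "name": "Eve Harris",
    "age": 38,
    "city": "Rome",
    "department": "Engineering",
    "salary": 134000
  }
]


Original: 5 records with fields: name, age, city, department, salary
Keep: ['salary', 'name']
Drop: ['age', 'city', 'department']
Result: 5 records, 2 fields each

[
  {
    "salary": 79000,
    "name": "Alice Moore"
  },
  {
    "salary": 66000,
    "name": "Tina Brown"
  },
  {
    "salary": 76000,
    "name": "Frank Smith"
  },
  {
    "salary": 128000,
    "name": "Eve Wilson"
  },
  {
    "salary": 134000,
    "name": "Eve Harris"
  }
]


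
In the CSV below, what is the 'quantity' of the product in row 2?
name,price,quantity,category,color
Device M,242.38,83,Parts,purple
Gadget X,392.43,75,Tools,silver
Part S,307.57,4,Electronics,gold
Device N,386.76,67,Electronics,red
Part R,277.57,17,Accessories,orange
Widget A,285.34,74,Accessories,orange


Query: Row 2 ('Gadget X'), column 'quantity'
Value: 75

75


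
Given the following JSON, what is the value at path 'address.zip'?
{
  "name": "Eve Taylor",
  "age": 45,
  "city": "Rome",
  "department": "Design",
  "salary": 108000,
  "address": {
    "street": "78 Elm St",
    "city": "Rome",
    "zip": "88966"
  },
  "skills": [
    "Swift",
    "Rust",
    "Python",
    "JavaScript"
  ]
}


Query: address.zip
Path: address -> zip
Value: 88966

88966


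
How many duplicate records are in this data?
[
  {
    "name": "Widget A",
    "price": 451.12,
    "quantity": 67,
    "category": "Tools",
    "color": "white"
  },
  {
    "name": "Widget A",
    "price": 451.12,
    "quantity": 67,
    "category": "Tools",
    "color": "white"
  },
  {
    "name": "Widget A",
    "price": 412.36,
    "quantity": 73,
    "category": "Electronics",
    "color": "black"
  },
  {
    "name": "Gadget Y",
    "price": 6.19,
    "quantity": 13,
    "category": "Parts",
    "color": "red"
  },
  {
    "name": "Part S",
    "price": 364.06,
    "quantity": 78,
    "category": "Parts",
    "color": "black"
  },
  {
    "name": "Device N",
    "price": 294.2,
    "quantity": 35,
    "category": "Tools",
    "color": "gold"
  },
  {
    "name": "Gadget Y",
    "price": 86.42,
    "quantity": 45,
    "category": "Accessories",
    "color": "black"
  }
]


Checking 7 records for duplicates:

  Row 1: Widget A ($451.12, qty 67)
  Row 2: Widget A ($451.12, qty 67) <-- DUPLICATE
  Row 3: Widget A ($412.36, qty 73)
  Row 4: Gadget Y ($6.19, qty 13)
  Row 5: Part S ($364.06, qty 78)
  Row 6: Device N ($294.2, qty 35)
  Row 7: Gadget Y ($86.42, qty 45)

Duplicates found: 1
Unique records: 6

1 duplicates, 6 unique


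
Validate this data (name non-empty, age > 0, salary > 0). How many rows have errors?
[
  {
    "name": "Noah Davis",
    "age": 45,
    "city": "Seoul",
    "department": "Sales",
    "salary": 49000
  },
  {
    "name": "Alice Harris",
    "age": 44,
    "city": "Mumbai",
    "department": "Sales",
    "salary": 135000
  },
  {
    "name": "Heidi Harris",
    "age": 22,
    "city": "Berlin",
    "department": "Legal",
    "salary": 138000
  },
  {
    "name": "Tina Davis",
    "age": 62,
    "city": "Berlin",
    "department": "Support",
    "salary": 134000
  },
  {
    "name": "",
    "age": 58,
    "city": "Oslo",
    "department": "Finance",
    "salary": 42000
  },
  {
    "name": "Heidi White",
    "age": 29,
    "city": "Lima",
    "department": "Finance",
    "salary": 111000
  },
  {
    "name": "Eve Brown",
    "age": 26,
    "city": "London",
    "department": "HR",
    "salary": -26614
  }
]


Validating 7 records:
Rules: name non-empty, age > 0, salary > 0

  Row 1 (Noah Davis): OK
  Row 2 (Alice Harris): OK
  Row 3 (Heidi Harris): OK
  Row 4 (Tina Davis): OK
  Row 5 (???): empty name
  Row 6 (Heidi White): OK
  Row 7 (Eve Brown): negative salary: -26614

Total errors: 2

2 errors


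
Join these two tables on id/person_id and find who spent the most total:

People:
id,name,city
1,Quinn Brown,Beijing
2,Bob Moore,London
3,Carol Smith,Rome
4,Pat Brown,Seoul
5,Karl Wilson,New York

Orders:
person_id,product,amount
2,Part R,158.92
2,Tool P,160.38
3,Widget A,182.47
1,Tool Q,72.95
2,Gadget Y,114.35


Join on: people.id = orders.person_id

Joined rows:
  Bob Moore (London) bought Part R for $158.92
  Bob Moore (London) bought Tool P for $160.38
  Carol Smith (Rome) bought Widget A for $182.47
  Quinn Brown (Beijing) bought Tool Q for $72.95
  Bob Moore (London) bought Gadget Y for $114.35

Total per person:
  Bob Moore: $433.65
  Carol Smith: $182.47
  Quinn Brown: $72.95

Top spender: Bob Moore ($433.65)

Bob Moore ($433.65)


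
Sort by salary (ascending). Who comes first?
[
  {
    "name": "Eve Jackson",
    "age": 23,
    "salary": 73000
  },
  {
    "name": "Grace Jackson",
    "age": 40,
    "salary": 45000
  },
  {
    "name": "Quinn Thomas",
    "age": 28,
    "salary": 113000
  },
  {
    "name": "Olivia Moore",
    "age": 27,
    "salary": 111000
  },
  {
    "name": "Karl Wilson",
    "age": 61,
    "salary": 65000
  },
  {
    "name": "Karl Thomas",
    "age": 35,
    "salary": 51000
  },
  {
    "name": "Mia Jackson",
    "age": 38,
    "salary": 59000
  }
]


Sort by: salary (ascending)

Sorted order:
  1. Grace Jackson (salary = 45000)
  2. Karl Thomas (salary = 51000)
  3. Mia Jackson (salary = 59000)
  4. Karl Wilson (salary = 65000)
  5. Eve Jackson (salary = 73000)
  6. Olivia Moore (salary = 111000)
  7. Quinn Thomas (salary = 113000)

First: Grace Jackson

Grace Jackson


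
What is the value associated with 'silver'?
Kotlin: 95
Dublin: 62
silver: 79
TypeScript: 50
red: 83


Looking up key 'silver'
Value: 79

79


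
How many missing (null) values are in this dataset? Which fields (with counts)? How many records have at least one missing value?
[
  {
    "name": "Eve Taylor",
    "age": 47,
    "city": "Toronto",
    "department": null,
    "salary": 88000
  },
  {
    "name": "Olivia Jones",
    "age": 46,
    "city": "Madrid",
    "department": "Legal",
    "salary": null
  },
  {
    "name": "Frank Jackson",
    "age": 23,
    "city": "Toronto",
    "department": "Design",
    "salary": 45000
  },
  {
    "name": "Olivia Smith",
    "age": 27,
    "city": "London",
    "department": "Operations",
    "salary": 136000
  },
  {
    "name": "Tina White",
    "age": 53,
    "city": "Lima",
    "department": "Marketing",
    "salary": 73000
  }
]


Checking for missing (null) values in 5 records:

  Eve Taylor: department
  Olivia Jones: salary
  Frank Jackson: complete
  Olivia Smith: complete
  Tina White: complete

Per field:
  name: 0 missing
  age: 0 missing
  city: 0 missing
  department: 1 missing
  salary: 1 missing

Total missing values: 2
Records with any missing: 2

2 missing values (department: 1, salary: 1); 2 incomplete records


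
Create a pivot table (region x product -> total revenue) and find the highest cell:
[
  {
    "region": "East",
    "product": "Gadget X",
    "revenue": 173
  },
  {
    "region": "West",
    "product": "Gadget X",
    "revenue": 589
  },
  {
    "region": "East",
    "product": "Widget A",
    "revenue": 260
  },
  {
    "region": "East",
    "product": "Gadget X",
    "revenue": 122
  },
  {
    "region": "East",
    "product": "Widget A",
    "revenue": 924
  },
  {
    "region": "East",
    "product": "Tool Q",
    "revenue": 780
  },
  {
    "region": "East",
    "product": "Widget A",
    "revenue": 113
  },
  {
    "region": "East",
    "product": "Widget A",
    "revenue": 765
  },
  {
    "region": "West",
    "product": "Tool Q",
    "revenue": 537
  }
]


Pivot: region (rows) x product (columns) -> total revenue

     Gadget X      Tool Q        Widget A    
East           295           780          2062  
West           589           537             0  

Highest: East / Widget A = $2062

East / Widget A = $2062


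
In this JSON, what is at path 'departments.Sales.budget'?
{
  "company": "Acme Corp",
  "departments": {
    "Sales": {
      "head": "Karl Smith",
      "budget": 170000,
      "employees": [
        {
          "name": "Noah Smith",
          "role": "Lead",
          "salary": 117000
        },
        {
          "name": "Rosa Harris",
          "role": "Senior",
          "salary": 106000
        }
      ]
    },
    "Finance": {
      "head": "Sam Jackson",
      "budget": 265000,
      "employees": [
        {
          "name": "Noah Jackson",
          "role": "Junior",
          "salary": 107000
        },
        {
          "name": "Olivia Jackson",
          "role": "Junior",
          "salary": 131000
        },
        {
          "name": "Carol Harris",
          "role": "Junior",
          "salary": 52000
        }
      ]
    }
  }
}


Path: departments.Sales.budget

Navigate:
  -> departments
  -> Sales
  -> budget = 170000

170000


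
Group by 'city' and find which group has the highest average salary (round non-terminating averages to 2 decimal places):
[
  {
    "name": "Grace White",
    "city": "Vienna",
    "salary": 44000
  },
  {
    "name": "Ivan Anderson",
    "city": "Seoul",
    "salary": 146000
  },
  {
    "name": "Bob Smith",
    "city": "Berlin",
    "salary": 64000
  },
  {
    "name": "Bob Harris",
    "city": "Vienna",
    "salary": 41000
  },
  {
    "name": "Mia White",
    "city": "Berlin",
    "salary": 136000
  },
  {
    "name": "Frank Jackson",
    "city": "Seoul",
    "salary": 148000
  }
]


Group by: city

Groups:
  Berlin: 2 people, avg salary = 200000/2 = $100000
  Seoul: 2 people, avg salary = 294000/2 = $147000
  Vienna: 2 people, avg salary = 85000/2 = $42500

Highest average salary: Seoul ($147000)

Seoul ($147000)


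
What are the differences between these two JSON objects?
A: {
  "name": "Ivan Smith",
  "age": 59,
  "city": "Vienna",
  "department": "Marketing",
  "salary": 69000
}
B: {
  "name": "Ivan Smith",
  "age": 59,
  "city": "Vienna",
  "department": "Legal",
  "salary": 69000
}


Comparing each field (in key order):
  name: same
  age: same
  city: same
  department: DIFFERENT
  salary: same
Differences:
  department: Marketing -> Legal

1 field(s) changed

1 change: department


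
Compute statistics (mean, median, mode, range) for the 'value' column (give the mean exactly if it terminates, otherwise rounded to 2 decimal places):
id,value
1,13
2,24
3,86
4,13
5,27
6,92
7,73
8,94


Data: [13, 24, 86, 13, 27, 92, 73, 94]
Count: 8
Sum: 422
Mean: 422/8 = 52.75
Sorted: [13, 13, 24, 27, 73, 86, 92, 94]
Median: 50.0
Mode: 13 (2 times)
Range: 94 - 13 = 81
Min: 13, Max: 94

mean=52.75, median=50.0, mode=13, range=81


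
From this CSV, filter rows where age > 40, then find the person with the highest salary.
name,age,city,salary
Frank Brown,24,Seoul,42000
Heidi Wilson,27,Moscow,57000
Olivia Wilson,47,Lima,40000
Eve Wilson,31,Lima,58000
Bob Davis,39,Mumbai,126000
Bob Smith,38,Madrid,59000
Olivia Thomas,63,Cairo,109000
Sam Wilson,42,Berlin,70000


Filter: age > 40
Sort by: salary (descending)

Filtered records (3):
  Olivia Thomas, age 63, salary $109000
  Sam Wilson, age 42, salary $70000
  Olivia Wilson, age 47, salary $40000

Highest salary: Olivia Thomas ($109000)

Olivia Thomas


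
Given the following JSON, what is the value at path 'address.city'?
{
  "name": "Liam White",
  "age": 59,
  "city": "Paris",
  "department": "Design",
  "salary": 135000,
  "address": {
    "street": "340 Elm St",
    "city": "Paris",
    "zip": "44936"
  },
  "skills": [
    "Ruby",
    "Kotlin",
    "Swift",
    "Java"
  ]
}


Query: address.city
Path: address -> city
Value: Paris

Paris


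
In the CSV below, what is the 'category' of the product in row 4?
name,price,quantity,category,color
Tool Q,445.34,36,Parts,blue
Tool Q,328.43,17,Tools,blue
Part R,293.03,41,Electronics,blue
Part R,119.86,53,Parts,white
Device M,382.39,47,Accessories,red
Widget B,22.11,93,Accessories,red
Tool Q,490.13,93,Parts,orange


Query: Row 4 ('Part R'), column 'category'
Value: Parts

Parts


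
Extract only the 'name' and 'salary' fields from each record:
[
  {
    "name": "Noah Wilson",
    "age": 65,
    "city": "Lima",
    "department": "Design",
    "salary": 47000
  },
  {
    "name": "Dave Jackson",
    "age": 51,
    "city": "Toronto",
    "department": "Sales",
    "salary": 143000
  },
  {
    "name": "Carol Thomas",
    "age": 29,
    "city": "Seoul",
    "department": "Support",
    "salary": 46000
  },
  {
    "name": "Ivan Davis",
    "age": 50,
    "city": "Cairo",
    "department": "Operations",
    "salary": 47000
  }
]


Original: 4 records with fields: name, age, city, department, salary
Keep: ['name', 'salary']
Drop: ['age', 'city', 'department']
Result: 4 records, 2 fields each

[
  {
    "name": "Noah Wilson",
    "salary": 47000
  },
  {
    "name": "Dave Jackson",
    "salary": 143000
  },
  {
    "name": "Carol Thomas",
    "salary": 46000
  },
  {
    "name": "Ivan Davis",
    "salary": 47000
  }
]


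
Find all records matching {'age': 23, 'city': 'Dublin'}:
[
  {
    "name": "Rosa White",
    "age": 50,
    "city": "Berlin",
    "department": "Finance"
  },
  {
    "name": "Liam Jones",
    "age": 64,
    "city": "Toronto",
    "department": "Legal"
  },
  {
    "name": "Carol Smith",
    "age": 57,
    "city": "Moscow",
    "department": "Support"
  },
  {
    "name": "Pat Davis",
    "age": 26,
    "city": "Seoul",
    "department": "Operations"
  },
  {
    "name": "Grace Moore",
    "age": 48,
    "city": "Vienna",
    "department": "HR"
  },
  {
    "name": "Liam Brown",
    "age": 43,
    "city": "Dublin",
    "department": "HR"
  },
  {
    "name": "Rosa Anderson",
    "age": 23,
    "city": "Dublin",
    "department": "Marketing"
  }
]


Search criteria: {'age': 23, 'city': 'Dublin'}

Checking 7 records:
  Rosa White: {age: 50, city: Berlin}
  Liam Jones: {age: 64, city: Toronto}
  Carol Smith: {age: 57, city: Moscow}
  Pat Davis: {age: 26, city: Seoul}
  Grace Moore: {age: 48, city: Vienna}
  Liam Brown: {age: 43, city: Dublin}
  Rosa Anderson: {age: 23, city: Dublin} <-- MATCH

Matches: ["Rosa Anderson"]

["Rosa Anderson"]


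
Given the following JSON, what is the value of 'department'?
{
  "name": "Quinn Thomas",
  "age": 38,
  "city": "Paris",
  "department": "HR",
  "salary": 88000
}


Looking up field 'department'
Value: HR

HR


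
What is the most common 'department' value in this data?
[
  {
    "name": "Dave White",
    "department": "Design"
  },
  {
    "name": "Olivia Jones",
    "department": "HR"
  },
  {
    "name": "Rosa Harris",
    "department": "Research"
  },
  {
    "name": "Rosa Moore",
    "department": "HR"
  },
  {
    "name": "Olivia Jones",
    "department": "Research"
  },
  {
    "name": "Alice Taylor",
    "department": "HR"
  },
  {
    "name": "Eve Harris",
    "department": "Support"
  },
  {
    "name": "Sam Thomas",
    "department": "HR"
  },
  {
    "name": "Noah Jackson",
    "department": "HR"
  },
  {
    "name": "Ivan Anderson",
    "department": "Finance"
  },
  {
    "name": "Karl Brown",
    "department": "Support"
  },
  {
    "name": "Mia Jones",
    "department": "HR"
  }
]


Counting 'department' values across 12 records:

  HR: 6 ######
  Research: 2 ##
  Support: 2 ##
  Design: 1 #
  Finance: 1 #

Most common: HR (6 times)

HR (6 times)


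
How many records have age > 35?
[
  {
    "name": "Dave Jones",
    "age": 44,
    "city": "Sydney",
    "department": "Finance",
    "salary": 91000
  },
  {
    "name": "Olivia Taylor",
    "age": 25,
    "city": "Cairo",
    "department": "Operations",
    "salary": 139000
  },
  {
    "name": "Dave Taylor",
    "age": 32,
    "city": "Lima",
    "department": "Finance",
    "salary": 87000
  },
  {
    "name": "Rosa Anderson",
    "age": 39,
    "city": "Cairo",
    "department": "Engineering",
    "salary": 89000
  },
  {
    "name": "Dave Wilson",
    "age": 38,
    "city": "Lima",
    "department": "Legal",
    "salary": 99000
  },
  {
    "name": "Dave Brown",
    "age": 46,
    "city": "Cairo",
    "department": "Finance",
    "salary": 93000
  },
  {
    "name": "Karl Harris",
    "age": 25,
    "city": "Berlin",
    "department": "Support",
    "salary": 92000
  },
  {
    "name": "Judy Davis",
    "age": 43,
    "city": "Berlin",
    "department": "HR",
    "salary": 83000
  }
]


Data: 8 records
Condition: age > 35

Checking each record:
  Dave Jones: 44 MATCH
  Olivia Taylor: 25
  Dave Taylor: 32
  Rosa Anderson: 39 MATCH
  Dave Wilson: 38 MATCH
  Dave Brown: 46 MATCH
  Karl Harris: 25
  Judy Davis: 43 MATCH

Count: 5

5


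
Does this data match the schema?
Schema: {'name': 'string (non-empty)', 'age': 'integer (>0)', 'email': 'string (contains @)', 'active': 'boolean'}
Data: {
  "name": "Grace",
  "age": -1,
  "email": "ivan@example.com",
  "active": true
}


Validating each field against schema:
  name: OK (non-empty string)
  age: FAIL (-1 is not > 0)
  email: OK (string with @)
  active: OK (boolean)

Result: INVALID (1 error: age)

INVALID (1 error: age)


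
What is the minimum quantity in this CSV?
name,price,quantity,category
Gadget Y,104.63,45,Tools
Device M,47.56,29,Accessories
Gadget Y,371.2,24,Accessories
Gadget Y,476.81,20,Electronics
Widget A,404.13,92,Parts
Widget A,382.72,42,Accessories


Computing minimum quantity:
Values: [45, 29, 24, 20, 92, 42]
Min = 20

20


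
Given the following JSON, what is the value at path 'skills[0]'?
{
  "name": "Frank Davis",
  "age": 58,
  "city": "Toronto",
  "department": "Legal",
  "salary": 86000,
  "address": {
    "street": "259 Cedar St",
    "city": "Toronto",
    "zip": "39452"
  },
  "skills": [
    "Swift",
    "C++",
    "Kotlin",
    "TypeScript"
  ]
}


Query: skills[0]
Path: skills -> first element
Value: Swift

Swift


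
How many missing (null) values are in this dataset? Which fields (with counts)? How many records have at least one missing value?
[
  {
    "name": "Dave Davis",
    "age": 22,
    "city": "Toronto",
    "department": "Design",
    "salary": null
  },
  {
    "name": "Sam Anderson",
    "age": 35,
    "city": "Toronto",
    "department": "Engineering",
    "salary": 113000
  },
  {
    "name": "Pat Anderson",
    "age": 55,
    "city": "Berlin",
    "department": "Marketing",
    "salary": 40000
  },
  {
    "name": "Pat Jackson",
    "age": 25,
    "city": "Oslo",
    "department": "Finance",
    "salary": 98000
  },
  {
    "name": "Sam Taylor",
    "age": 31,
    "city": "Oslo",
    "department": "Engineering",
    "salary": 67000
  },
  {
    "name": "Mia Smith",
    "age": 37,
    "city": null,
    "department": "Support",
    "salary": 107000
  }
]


Checking for missing (null) values in 6 records:

  Dave Davis: salary
  Sam Anderson: complete
  Pat Anderson: complete
  Pat Jackson: complete
  Sam Taylor: complete
  Mia Smith: city

Per field:
  name: 0 missing
  age: 0 missing
  city: 1 missing
  department: 0 missing
  salary: 1 missing

Total missing values: 2
Records with any missing: 2

2 missing values (city: 1, salary: 1); 2 incomplete records


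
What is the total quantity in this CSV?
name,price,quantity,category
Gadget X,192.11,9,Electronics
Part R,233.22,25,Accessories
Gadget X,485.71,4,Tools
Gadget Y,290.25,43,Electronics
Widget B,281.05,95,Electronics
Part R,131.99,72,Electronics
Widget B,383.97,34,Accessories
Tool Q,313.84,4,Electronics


Computing total quantity:
Values: [9, 25, 4, 43, 95, 72, 34, 4]
Sum = 286

286


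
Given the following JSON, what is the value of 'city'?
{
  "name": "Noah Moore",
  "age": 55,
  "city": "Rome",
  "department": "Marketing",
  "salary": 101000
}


Looking up field 'city'
Value: Rome

Rome


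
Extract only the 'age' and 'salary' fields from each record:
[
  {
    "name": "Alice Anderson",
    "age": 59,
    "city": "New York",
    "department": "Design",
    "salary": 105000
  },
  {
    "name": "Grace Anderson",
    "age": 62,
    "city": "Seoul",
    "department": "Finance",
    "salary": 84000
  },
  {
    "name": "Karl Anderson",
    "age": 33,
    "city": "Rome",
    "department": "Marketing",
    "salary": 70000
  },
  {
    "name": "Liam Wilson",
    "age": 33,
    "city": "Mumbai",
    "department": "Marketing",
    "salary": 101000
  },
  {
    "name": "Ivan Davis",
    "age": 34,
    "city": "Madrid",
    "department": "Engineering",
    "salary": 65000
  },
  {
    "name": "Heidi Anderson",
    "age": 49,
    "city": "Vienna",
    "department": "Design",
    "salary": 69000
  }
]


Original: 6 records with fields: name, age, city, department, salary
Keep: ['age', 'salary']
Drop: ['name', 'city', 'department']
Result: 6 records, 2 fields each

[
  {
    "age": 59,
    "salary": 105000
  },
  {
    "age": 62,
    "salary": 84000
  },
  {
    "age": 33,
    "salary": 70000
  },
  {
    "age": 33,
    "salary": 101000
  },
  {
    "age": 34,
    "salary": 65000
  },
  {
    "age": 49,
    "salary": 69000
  }
]


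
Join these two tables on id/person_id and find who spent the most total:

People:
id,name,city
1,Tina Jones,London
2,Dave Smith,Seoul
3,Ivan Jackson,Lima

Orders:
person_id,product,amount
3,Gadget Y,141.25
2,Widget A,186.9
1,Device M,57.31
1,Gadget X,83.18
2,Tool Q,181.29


Join on: people.id = orders.person_id

Joined rows:
  Ivan Jackson (Lima) bought Gadget Y for $141.25
  Dave Smith (Seoul) bought Widget A for $186.9
  Tina Jones (London) bought Device M for $57.31
  Tina Jones (London) bought Gadget X for $83.18
  Dave Smith (Seoul) bought Tool Q for $181.29

Total per person:
  Dave Smith: $368.19
  Ivan Jackson: $141.25
  Tina Jones: $140.49

Top spender: Dave Smith ($368.19)

Dave Smith ($368.19)


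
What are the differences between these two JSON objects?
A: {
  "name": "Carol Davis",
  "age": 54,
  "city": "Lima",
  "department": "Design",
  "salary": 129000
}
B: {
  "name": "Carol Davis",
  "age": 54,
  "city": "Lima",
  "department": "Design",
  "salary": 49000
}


Comparing each field (in key order):
  name: same
  age: same
  city: same
  department: same
  salary: DIFFERENT
Differences:
  salary: 129000 -> 49000

1 field(s) changed

1 change: salary


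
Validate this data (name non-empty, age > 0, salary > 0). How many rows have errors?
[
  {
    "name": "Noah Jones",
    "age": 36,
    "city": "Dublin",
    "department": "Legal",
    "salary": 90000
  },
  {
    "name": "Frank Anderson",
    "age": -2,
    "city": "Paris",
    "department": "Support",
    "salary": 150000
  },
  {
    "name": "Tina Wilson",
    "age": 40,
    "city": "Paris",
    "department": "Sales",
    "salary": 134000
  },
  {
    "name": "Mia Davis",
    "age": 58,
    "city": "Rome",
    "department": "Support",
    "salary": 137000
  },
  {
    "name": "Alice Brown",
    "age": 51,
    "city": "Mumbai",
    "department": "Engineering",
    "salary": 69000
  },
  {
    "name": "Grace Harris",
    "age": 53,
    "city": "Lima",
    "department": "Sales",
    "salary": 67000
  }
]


Validating 6 records:
Rules: name non-empty, age > 0, salary > 0

  Row 1 (Noah Jones): OK
  Row 2 (Frank Anderson): negative age: -2
  Row 3 (Tina Wilson): OK
  Row 4 (Mia Davis): OK
  Row 5 (Alice Brown): OK
  Row 6 (Grace Harris): OK

Total errors: 1

1 errors


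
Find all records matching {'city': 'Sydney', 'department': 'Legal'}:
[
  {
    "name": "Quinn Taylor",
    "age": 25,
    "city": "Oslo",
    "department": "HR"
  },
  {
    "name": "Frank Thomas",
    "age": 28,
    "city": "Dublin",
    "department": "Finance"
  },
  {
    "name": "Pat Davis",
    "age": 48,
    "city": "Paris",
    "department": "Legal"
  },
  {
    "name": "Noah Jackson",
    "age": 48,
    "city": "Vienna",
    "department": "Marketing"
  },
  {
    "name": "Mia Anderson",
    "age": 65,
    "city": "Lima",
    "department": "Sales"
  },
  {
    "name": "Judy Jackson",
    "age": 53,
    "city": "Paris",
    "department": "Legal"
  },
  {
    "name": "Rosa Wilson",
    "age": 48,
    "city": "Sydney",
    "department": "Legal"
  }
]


Search criteria: {'city': 'Sydney', 'department': 'Legal'}

Checking 7 records:
  Quinn Taylor: {city: Oslo, department: HR}
  Frank Thomas: {city: Dublin, department: Finance}
  Pat Davis: {city: Paris, department: Legal}
  Noah Jackson: {city: Vienna, department: Marketing}
  Mia Anderson: {city: Lima, department: Sales}
  Judy Jackson: {city: Paris, department: Legal}
  Rosa Wilson: {city: Sydney, department: Legal} <-- MATCH

Matches: ["Rosa Wilson"]

["Rosa Wilson"]


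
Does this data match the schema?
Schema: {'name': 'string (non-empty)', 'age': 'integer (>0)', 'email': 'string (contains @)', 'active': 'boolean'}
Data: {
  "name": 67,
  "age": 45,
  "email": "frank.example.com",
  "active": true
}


Validating each field against schema:
  name: FAIL (67 is not a string)
  age: OK (positive integer)
  email: FAIL ("frank.example.com" does not contain @)
  active: OK (boolean)

Result: INVALID (2 errors: name, email)

INVALID (2 errors: name, email)


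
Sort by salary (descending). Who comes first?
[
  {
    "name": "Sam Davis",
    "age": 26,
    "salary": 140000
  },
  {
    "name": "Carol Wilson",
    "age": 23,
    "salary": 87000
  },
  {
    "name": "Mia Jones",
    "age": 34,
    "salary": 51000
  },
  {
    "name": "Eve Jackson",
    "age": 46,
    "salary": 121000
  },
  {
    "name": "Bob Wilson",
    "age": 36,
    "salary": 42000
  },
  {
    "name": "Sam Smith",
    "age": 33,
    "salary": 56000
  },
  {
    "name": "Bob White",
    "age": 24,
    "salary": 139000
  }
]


Sort by: salary (descending)

Sorted order:
  1. Sam Davis (salary = 140000)
  2. Bob White (salary = 139000)
  3. Eve Jackson (salary = 121000)
  4. Carol Wilson (salary = 87000)
  5. Sam Smith (salary = 56000)
  6. Mia Jones (salary = 51000)
  7. Bob Wilson (salary = 42000)

First: Sam Davis

Sam Davis
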